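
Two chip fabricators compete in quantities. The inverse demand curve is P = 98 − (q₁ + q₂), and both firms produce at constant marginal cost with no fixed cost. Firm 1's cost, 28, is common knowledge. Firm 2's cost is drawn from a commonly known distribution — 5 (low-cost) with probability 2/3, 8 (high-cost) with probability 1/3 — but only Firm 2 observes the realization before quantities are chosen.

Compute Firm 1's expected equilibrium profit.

Firm 2 with cost c maximizes (98 − (q₁+q₂) − c)·q₂, giving q₂(c) = (98 − c − q₁)/2.
E[c₂] = 2/3·5 + 1/3·8 = 6
Firm 1's FOC against E[q₂] yields q₁ = (98 − 2·28 + E[c₂])/3 = (98 − 56 + 6)/3 = 16.
E[P] = 98 − (q₁ + E[q₂]) = 44; Firm 1's expected profit = (E[P] − 28)·q₁ = (44 − 28)·16 = 256.

256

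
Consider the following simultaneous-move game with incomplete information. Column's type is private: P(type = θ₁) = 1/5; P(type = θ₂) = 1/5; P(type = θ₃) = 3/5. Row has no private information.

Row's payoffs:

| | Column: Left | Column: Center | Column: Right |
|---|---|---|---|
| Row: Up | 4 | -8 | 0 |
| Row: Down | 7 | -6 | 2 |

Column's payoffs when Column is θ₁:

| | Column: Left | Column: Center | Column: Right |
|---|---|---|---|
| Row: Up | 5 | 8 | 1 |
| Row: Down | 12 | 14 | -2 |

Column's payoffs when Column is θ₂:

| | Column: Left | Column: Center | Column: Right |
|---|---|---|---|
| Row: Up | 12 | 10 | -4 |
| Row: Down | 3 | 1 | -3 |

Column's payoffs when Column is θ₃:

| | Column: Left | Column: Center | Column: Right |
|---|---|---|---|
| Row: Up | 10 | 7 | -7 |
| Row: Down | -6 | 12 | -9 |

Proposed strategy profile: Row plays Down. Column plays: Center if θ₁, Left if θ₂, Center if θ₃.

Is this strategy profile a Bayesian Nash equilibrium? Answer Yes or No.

Yes

Row plays Down: E[Down] = 1/5·(-6) + 1/5·(7) + 3/5·(-6) = -17/5; E[Up] = -28/5. Best-responding. ✓
Column (type θ₁), facing Down: Left gives 12, Center gives 14, Right gives -2. Proposed Center is best. ✓
Column (type θ₂), facing Down: Left gives 3, Center gives 1, Right gives -3. Proposed Left is best. ✓
Column (type θ₃), facing Down: Left gives -6, Center gives 12, Right gives -9. Proposed Center is best. ✓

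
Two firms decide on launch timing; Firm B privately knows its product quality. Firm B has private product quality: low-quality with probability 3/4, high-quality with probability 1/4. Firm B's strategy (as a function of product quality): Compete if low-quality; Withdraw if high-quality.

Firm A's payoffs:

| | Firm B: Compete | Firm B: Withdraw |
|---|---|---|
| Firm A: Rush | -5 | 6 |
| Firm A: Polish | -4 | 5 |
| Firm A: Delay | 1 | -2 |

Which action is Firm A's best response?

Delay

E[Rush] = 3/4·(-5) + 1/4·(6) = -9/4
E[Polish] = 3/4·(-4) + 1/4·(5) = -7/4
E[Delay] = 3/4·(1) + 1/4·(-2) = 1/4
Best response: Delay (1/4 is the largest).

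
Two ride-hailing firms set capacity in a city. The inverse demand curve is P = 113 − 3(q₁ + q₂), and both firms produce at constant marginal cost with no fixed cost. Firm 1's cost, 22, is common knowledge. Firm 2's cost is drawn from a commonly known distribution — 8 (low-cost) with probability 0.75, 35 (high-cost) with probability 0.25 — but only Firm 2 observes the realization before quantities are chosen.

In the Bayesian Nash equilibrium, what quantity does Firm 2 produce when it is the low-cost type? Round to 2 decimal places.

12.85

Firm 2 with cost c maximizes (113 − 3(q₁+q₂) − c)·q₂, giving q₂(c) = (113 − c − 3q₁)/6.
E[c₂] = 0.75·8 + 0.25·35 = 14.75
Firm 1's FOC against E[q₂] yields q₁ = (113 − 2·22 + E[c₂])/9 = (113 − 44 + 14.75)/9 = 9.30556.
q₂(low-cost) = (113 − 8 − 3·9.30556)/6 = 12.8472.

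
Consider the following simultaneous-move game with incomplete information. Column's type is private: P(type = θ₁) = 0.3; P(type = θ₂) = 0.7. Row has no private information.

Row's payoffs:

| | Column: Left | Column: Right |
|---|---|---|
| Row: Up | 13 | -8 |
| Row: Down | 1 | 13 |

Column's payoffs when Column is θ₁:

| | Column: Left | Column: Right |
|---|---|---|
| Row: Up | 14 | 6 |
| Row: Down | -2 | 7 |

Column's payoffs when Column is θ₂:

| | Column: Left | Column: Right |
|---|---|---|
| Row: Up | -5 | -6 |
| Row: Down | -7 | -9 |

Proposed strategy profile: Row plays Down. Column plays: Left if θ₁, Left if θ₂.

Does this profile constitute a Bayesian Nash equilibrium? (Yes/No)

No

A profile is a BNE iff every type of every player is best-responding given beliefs about the other side.
Row plays Down: E[Down] = 0.3·(1) + 0.7·(1) = 1; E[Up] = 13. Not best-responding. ✗
Column (type θ₁), facing Down: Left gives -2, Right gives 7. Proposed Left is not best — profitable deviation exists. ✗
Column (type θ₂), facing Down: Left gives -7, Right gives -9. Proposed Left is best. ✓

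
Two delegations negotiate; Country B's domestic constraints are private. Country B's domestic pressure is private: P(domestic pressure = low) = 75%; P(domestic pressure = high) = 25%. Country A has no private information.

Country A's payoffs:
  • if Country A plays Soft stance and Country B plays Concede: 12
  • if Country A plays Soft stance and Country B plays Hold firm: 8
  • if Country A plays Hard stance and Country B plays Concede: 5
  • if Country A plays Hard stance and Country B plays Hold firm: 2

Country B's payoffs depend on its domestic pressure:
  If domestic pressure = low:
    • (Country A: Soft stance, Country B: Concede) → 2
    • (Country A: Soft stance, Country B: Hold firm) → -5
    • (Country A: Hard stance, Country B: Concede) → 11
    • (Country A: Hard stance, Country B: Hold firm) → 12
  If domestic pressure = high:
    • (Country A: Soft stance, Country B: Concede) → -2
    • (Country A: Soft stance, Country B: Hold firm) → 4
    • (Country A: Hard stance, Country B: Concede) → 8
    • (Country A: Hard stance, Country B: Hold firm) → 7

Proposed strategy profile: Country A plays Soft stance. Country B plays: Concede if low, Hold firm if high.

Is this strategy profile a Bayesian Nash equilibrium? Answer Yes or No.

Country A plays Soft stance: E[Soft stance] = 0.75·(12) + 0.25·(8) = 11; E[Hard stance] = 4.25. Best-responding. ✓
Country B (domestic pressure low), facing Soft stance: Concede gives 2, Hold firm gives -5. Proposed Concede is best. ✓
Country B (domestic pressure high), facing Soft stance: Concede gives -2, Hold firm gives 4. Proposed Hold firm is best. ✓

Yes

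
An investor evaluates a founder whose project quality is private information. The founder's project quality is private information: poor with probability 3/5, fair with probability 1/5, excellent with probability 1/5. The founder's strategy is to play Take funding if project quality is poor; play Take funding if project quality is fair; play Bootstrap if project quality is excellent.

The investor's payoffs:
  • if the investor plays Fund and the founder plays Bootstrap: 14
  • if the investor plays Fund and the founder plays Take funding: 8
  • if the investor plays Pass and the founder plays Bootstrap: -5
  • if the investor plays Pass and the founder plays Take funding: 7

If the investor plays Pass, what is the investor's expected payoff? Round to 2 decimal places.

4.60

E[Pass] = 3/5·7 + 1/5·7 + 1/5·(-5) = 21/5 + 7/5 + (-1) = 23/5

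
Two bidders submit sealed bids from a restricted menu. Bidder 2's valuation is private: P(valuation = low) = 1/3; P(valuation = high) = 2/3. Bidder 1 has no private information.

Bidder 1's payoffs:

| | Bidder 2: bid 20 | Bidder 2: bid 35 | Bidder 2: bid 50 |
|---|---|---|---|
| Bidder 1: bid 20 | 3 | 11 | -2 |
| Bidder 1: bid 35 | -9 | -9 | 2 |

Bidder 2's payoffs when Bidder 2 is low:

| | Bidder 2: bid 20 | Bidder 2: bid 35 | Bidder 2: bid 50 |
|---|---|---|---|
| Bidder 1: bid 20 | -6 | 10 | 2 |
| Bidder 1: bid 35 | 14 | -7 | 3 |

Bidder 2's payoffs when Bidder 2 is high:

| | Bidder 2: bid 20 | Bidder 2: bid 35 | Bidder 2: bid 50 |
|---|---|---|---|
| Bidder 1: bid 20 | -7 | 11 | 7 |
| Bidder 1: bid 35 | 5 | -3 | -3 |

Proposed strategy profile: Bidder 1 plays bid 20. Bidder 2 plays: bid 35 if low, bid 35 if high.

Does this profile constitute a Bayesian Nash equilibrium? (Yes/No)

Yes

A profile is a BNE iff every type of every player is best-responding given beliefs about the other side.
Bidder 1 plays bid 20: E[bid 20] = 1/3·(11) + 2/3·(11) = 11; E[bid 35] = -9. Best-responding. ✓
Bidder 2 (valuation low), facing bid 20: bid 20 gives -6, bid 35 gives 10, bid 50 gives 2. Proposed bid 35 is best. ✓
Bidder 2 (valuation high), facing bid 20: bid 20 gives -7, bid 35 gives 11, bid 50 gives 7. Proposed bid 35 is best. ✓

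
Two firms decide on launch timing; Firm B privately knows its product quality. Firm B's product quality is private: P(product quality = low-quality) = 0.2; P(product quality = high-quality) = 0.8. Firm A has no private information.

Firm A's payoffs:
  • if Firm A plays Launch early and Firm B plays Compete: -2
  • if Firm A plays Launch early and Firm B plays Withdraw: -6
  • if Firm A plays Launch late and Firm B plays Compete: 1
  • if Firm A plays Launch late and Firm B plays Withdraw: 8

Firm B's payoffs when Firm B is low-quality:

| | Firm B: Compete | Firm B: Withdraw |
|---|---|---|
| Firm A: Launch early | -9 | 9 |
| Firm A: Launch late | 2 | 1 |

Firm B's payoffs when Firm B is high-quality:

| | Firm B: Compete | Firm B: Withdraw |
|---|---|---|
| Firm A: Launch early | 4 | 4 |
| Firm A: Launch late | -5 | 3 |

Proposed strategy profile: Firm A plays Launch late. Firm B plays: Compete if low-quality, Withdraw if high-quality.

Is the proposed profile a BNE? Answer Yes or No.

Firm A plays Launch late: E[Launch late] = 0.2·(1) + 0.8·(8) = 6.6; E[Launch early] = -5.2. Best-responding. ✓
Firm B (product quality low-quality), facing Launch late: Compete gives 2, Withdraw gives 1. Proposed Compete is best. ✓
Firm B (product quality high-quality), facing Launch late: Compete gives -5, Withdraw gives 3. Proposed Withdraw is best. ✓

Yes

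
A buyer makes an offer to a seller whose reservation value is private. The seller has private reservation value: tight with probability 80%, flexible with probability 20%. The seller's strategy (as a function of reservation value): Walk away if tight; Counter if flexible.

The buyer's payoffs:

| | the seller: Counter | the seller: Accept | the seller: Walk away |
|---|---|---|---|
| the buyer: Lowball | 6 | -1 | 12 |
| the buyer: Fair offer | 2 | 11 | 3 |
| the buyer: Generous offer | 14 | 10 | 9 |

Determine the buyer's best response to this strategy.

Lowball

E[Lowball] = 0.8·(12) + 0.2·(6) = 10.8
E[Fair offer] = 0.8·(3) + 0.2·(2) = 2.8
E[Generous offer] = 0.8·(9) + 0.2·(14) = 10
Best response: Lowball (10.8 is the largest).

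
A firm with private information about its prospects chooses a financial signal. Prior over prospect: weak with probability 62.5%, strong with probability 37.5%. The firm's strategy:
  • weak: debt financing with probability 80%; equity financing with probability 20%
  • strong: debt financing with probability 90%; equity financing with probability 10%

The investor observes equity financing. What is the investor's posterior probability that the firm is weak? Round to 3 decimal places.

0.769

P(equity financing) = 0.625·0.2 + 0.375·0.1 = 0.1625
P(weak | equity financing) = (0.625·0.2) / 0.1625 = 0.125 / 0.1625 = 0.769231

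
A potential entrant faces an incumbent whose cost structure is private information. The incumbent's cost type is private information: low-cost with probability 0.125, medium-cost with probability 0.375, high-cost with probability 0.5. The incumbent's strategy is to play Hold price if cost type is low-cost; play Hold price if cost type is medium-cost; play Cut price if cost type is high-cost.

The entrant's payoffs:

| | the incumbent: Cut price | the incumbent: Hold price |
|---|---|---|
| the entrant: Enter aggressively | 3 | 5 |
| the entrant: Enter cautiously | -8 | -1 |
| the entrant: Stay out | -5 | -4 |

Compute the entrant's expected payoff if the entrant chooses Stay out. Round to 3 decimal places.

E[Stay out] = 0.125·(-4) + 0.375·(-4) + 0.5·(-5) = (-0.5) + (-1.5) + (-2.5) = -4.5

-4.500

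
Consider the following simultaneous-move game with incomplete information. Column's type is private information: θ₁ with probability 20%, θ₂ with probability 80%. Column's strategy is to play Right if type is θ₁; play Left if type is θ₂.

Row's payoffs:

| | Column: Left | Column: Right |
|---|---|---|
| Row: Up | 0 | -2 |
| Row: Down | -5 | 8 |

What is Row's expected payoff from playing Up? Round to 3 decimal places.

Take the expectation over Column's type, weighting each type's action by its prior probability.
E[Up] = 0.2·(-2) + 0.8·0 = (-0.4) + 0 = -0.4

-0.400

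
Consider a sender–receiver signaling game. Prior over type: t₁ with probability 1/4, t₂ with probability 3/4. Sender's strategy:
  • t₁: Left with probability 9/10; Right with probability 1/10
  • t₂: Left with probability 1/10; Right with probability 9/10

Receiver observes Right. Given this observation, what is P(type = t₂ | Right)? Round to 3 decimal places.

0.964

P(Right) = (1/4)·(1/10) + (3/4)·(9/10) = 7/10
P(t₂ | Right) = ((3/4)·(9/10)) / (7/10) = (27/40) / (7/10) = 27/28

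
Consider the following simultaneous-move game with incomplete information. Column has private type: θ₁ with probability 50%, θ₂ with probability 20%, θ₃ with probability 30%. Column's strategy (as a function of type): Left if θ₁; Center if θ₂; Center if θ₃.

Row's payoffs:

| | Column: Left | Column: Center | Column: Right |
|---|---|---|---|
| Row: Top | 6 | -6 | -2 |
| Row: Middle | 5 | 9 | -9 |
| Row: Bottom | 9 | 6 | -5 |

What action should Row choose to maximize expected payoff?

Bottom

E[Top] = 0.5·(6) + 0.2·(-6) + 0.3·(-6) = 0
E[Middle] = 0.5·(5) + 0.2·(9) + 0.3·(9) = 7
E[Bottom] = 0.5·(9) + 0.2·(6) + 0.3·(6) = 7.5
Best response: Bottom (7.5 is the largest).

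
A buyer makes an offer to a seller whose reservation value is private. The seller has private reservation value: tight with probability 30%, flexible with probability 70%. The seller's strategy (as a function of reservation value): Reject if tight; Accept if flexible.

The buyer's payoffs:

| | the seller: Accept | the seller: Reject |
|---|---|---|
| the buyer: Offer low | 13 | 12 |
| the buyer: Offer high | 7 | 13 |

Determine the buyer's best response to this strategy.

E[Offer low] = 0.3·(12) + 0.7·(13) = 12.7
E[Offer high] = 0.3·(13) + 0.7·(7) = 8.8
Best response: Offer low (12.7 is the largest).

Offer low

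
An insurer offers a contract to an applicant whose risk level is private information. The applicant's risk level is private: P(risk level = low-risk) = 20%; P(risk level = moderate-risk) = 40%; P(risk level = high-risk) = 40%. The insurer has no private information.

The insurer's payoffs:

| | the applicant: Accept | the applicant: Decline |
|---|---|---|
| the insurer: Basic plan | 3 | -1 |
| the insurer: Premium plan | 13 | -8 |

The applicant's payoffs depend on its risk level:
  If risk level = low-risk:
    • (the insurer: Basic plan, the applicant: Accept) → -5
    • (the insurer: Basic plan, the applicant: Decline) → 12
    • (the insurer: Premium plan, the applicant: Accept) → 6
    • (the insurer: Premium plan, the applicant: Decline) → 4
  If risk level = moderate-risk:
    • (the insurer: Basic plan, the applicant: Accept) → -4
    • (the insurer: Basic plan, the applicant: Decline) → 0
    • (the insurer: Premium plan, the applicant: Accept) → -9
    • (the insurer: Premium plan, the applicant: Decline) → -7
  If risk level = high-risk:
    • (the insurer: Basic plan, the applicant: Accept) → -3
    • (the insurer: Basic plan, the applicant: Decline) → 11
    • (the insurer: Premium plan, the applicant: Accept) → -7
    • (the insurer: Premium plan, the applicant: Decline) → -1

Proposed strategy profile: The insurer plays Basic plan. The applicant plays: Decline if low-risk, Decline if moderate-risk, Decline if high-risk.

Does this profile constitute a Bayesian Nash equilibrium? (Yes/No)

A profile is a BNE iff every type of every player is best-responding given beliefs about the other side.
The insurer plays Basic plan: E[Basic plan] = 0.2·(-1) + 0.4·(-1) + 0.4·(-1) = -1; E[Premium plan] = -8. Best-responding. ✓
The applicant (risk level low-risk), facing Basic plan: Accept gives -5, Decline gives 12. Proposed Decline is best. ✓
The applicant (risk level moderate-risk), facing Basic plan: Accept gives -4, Decline gives 0. Proposed Decline is best. ✓
The applicant (risk level high-risk), facing Basic plan: Accept gives -3, Decline gives 11. Proposed Decline is best. ✓

Yes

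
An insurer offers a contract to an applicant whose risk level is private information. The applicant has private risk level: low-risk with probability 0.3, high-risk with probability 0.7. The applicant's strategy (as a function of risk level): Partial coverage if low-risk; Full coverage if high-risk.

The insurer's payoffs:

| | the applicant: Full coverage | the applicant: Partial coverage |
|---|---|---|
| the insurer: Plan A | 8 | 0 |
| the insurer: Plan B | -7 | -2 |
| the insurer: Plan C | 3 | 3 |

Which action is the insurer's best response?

Compute the insurer's expected payoff for each action, taking the expectation over the applicant's type.
E[Plan A] = 0.3·(0) + 0.7·(8) = 5.6
E[Plan B] = 0.3·(-2) + 0.7·(-7) = -5.5
E[Plan C] = 0.3·(3) + 0.7·(3) = 3
Best response: Plan A (5.6 is the largest).

Plan A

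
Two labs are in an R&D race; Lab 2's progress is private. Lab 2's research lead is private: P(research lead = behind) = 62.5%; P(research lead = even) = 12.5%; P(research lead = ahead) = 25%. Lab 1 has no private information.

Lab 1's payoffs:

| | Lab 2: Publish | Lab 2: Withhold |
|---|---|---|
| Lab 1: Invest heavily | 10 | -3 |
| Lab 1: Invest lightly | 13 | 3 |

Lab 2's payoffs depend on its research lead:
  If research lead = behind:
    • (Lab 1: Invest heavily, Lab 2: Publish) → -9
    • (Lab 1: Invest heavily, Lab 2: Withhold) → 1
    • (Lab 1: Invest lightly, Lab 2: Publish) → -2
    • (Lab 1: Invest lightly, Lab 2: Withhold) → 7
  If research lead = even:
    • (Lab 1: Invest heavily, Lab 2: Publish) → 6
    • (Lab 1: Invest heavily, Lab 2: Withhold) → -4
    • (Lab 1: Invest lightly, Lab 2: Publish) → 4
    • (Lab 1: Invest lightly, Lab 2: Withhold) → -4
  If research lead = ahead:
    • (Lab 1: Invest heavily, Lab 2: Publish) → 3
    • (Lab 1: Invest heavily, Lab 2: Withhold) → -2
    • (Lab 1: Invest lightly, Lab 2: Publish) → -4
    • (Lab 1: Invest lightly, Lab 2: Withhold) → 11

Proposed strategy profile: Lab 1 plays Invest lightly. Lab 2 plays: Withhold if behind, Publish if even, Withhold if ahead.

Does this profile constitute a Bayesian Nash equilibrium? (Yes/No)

Yes

Lab 1 plays Invest lightly: E[Invest lightly] = 0.625·(3) + 0.125·(13) + 0.25·(3) = 4.25; E[Invest heavily] = -1.375. Best-responding. ✓
Lab 2 (research lead behind), facing Invest lightly: Publish gives -2, Withhold gives 7. Proposed Withhold is best. ✓
Lab 2 (research lead even), facing Invest lightly: Publish gives 4, Withhold gives -4. Proposed Publish is best. ✓
Lab 2 (research lead ahead), facing Invest lightly: Publish gives -4, Withhold gives 11. Proposed Withhold is best. ✓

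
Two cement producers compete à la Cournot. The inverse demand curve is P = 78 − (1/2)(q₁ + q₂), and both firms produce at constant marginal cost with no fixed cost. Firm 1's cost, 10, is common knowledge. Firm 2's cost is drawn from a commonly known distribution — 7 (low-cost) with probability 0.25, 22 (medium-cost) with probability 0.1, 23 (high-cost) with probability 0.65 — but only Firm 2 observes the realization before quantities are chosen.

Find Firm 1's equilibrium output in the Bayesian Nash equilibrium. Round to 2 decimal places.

Firm 2 with cost c maximizes (78 − (1/2)(q₁+q₂) − c)·q₂, giving q₂(c) = (78 − c − (1/2)q₁).
E[c₂] = 0.25·7 + 0.1·22 + 0.65·23 = 18.9
Firm 1's FOC against E[q₂] yields q₁ = (78 − 2·10 + E[c₂])/(3/2) = (78 − 20 + 18.9)/(3/2) = 51.2667.

51.27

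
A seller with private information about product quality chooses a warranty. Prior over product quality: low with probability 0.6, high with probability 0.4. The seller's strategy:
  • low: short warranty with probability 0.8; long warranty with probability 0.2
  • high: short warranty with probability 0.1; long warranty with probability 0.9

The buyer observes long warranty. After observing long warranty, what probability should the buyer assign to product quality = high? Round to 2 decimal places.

P(long warranty) = 0.6·0.2 + 0.4·0.9 = 0.48
P(high | long warranty) = (0.4·0.9) / 0.48 = 0.36 / 0.48 = 0.75

0.75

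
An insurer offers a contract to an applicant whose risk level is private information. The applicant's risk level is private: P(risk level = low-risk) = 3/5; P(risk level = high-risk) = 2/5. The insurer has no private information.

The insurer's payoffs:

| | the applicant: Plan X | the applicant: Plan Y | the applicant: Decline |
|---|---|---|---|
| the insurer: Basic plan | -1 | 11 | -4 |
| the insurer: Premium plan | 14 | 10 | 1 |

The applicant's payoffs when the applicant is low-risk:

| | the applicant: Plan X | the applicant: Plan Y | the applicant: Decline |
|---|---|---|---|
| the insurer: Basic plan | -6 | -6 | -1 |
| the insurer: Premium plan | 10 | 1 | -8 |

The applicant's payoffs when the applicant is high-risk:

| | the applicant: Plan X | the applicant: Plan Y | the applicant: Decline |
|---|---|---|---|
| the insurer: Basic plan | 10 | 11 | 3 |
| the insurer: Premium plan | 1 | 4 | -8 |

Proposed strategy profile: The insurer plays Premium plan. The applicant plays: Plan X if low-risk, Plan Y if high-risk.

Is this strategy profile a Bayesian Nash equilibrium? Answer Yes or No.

The insurer plays Premium plan: E[Premium plan] = 3/5·(14) + 2/5·(10) = 62/5; E[Basic plan] = 19/5. Best-responding. ✓
The applicant (risk level low-risk), facing Premium plan: Plan X gives 10, Plan Y gives 1, Decline gives -8. Proposed Plan X is best. ✓
The applicant (risk level high-risk), facing Premium plan: Plan X gives 1, Plan Y gives 4, Decline gives -8. Proposed Plan Y is best. ✓

Yes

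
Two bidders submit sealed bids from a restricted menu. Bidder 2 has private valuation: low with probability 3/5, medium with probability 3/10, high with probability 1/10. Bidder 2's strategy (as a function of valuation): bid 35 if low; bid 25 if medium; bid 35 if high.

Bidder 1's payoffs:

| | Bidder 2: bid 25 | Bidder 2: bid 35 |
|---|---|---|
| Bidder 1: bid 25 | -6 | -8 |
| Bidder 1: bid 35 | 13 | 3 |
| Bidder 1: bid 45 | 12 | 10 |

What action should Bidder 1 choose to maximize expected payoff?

Compute Bidder 1's expected payoff for each action, taking the expectation over Bidder 2's type.
E[bid 25] = 3/5·(-8) + 3/10·(-6) + 1/10·(-8) = -37/5
E[bid 35] = 3/5·(3) + 3/10·(13) + 1/10·(3) = 6
E[bid 45] = 3/5·(10) + 3/10·(12) + 1/10·(10) = 53/5
Best response: bid 45 (53/5 is the largest).

bid 45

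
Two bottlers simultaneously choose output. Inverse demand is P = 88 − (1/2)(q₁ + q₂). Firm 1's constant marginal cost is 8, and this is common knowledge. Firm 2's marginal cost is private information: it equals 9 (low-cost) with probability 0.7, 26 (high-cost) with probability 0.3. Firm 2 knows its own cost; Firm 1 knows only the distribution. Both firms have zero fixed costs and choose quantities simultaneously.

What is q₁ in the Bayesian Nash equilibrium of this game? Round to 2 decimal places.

57.40

Firm 2 with cost c maximizes (88 − (1/2)(q₁+q₂) − c)·q₂, giving q₂(c) = (88 − c − (1/2)q₁).
E[c₂] = 0.7·9 + 0.3·26 = 14.1
Firm 1's FOC against E[q₂] yields q₁ = (88 − 2·8 + E[c₂])/(3/2) = (88 − 16 + 14.1)/(3/2) = 57.4.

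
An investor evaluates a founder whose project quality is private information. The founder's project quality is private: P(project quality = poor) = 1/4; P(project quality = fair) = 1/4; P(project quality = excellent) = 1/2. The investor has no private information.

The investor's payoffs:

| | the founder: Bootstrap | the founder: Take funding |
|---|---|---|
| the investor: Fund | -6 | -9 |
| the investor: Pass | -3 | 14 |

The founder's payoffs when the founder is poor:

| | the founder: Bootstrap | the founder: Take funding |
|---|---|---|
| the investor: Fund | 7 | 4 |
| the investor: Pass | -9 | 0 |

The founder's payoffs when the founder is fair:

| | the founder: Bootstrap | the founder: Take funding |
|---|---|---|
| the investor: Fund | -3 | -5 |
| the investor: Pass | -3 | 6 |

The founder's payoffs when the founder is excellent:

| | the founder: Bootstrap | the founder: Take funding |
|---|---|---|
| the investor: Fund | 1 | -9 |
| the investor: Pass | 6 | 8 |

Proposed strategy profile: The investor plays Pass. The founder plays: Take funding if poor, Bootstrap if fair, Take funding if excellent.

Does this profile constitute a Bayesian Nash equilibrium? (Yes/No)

The investor plays Pass: E[Pass] = 1/4·(14) + 1/4·(-3) + 1/2·(14) = 39/4; E[Fund] = -33/4. Best-responding. ✓
The founder (project quality poor), facing Pass: Bootstrap gives -9, Take funding gives 0. Proposed Take funding is best. ✓
The founder (project quality fair), facing Pass: Bootstrap gives -3, Take funding gives 6. Proposed Bootstrap is not best — profitable deviation exists. ✗
The founder (project quality excellent), facing Pass: Bootstrap gives 6, Take funding gives 8. Proposed Take funding is best. ✓

No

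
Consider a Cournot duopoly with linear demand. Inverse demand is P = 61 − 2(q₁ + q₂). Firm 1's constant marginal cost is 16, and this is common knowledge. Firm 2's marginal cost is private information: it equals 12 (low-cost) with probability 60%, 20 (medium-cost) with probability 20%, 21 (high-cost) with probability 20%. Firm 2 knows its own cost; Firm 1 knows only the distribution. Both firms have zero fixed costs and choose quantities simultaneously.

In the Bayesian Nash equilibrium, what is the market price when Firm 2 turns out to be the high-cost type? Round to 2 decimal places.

33.60

Type-c best response for Firm 2: q₂(c) = (61 − c)/4 − q₁/2.
Firm 1 maximizes expected profit; its first-order condition is 61 − 4q₁ − 2E[q₂] − 16 = 0.
Substituting E[q₂] and solving: E[c₂] = 15.4, so q₁ = (61 − 2·16 + 15.4)/6 = 7.4.
q₂(high-cost) = 6.3, so P = 61 − 2·(7.4 + 6.3) = 33.6.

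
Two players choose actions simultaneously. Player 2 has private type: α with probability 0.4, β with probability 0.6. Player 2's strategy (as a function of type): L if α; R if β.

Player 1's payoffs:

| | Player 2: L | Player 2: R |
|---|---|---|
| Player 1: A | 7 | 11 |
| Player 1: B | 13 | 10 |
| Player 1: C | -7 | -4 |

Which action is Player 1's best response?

B

E[A] = 0.4·(7) + 0.6·(11) = 9.4
E[B] = 0.4·(13) + 0.6·(10) = 11.2
E[C] = 0.4·(-7) + 0.6·(-4) = -5.2
Best response: B (11.2 is the largest).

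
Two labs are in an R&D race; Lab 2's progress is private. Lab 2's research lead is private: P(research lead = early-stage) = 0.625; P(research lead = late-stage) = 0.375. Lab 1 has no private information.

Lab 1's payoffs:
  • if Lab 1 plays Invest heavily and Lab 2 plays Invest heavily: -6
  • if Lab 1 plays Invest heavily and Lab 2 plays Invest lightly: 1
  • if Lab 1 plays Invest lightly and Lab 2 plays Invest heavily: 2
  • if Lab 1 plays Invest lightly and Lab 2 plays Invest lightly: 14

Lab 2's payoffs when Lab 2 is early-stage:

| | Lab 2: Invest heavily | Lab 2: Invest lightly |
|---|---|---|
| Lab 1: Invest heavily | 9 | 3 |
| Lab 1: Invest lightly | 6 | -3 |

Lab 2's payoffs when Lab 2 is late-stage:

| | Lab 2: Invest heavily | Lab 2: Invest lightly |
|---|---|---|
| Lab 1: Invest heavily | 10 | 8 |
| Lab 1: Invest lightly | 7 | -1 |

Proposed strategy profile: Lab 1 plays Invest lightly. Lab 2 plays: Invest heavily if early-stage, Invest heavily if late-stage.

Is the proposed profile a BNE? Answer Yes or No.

Yes

Lab 1 plays Invest lightly: E[Invest lightly] = 0.625·(2) + 0.375·(2) = 2; E[Invest heavily] = -6. Best-responding. ✓
Lab 2 (research lead early-stage), facing Invest lightly: Invest heavily gives 6, Invest lightly gives -3. Proposed Invest heavily is best. ✓
Lab 2 (research lead late-stage), facing Invest lightly: Invest heavily gives 7, Invest lightly gives -1. Proposed Invest heavily is best. ✓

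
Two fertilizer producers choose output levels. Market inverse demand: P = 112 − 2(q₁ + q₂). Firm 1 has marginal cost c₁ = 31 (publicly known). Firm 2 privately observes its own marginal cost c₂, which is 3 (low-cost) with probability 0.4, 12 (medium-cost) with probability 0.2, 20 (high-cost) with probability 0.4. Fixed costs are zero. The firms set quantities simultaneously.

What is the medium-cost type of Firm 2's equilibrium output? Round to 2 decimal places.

Type-c best response for Firm 2: q₂(c) = (112 − c)/4 − q₁/2.
Firm 1 maximizes expected profit; its first-order condition is 112 − 4q₁ − 2E[q₂] − 31 = 0.
Substituting E[q₂] and solving: E[c₂] = 11.6, so q₁ = (112 − 2·31 + 11.6)/6 = 10.2667.
q₂(medium-cost) = (112 − 12 − 2·10.2667)/4 = 19.8667.

19.87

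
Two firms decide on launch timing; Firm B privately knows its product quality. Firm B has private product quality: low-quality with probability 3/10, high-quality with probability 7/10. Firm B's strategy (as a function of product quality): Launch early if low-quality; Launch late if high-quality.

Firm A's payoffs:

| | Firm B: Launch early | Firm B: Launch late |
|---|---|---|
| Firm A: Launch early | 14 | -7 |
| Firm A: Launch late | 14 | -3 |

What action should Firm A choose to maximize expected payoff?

Launch late

E[Launch early] = 3/10·(14) + 7/10·(-7) = -7/10
E[Launch late] = 3/10·(14) + 7/10·(-3) = 21/10
Best response: Launch late (21/10 is the largest).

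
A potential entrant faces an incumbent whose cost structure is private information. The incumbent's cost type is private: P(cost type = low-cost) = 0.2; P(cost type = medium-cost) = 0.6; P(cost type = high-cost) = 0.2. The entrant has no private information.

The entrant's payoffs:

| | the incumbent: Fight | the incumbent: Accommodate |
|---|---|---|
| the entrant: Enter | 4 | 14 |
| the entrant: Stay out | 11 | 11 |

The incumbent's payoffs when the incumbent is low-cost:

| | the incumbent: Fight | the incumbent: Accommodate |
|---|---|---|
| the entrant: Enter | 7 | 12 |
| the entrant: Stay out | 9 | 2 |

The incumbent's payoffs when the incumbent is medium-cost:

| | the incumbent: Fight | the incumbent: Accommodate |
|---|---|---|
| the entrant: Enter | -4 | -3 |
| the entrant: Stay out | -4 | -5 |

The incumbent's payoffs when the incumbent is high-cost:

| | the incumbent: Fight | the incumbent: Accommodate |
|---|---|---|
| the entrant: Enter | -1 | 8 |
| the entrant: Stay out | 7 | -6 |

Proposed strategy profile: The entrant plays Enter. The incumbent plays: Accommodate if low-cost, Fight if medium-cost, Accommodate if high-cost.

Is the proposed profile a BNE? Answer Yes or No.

No

A profile is a BNE iff every type of every player is best-responding given beliefs about the other side.
The entrant plays Enter: E[Enter] = 0.2·(14) + 0.6·(4) + 0.2·(14) = 8; E[Stay out] = 11. Not best-responding. ✗
The incumbent (cost type low-cost), facing Enter: Fight gives 7, Accommodate gives 12. Proposed Accommodate is best. ✓
The incumbent (cost type medium-cost), facing Enter: Fight gives -4, Accommodate gives -3. Proposed Fight is not best — profitable deviation exists. ✗
The incumbent (cost type high-cost), facing Enter: Fight gives -1, Accommodate gives 8. Proposed Accommodate is best. ✓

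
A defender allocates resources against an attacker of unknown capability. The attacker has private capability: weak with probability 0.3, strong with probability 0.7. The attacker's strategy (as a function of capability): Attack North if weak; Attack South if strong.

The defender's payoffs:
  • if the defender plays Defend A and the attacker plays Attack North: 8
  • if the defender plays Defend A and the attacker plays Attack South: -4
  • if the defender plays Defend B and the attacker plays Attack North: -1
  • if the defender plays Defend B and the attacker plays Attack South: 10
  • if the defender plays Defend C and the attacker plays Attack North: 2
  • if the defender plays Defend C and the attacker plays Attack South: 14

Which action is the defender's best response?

E[Defend A] = 0.3·(8) + 0.7·(-4) = -0.4
E[Defend B] = 0.3·(-1) + 0.7·(10) = 6.7
E[Defend C] = 0.3·(2) + 0.7·(14) = 10.4
Best response: Defend C (10.4 is the largest).

Defend C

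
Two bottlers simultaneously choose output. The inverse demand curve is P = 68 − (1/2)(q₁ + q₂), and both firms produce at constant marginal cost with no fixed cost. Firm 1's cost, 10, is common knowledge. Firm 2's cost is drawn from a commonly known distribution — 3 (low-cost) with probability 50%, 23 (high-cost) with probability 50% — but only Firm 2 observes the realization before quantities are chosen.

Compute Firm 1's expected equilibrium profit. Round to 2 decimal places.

Type-c best response for Firm 2: q₂(c) = (68 − c) − q₁/2.
Firm 1 maximizes expected profit; its first-order condition is 68 − q₁ − (1/2)E[q₂] − 10 = 0.
Substituting E[q₂] and solving: E[c₂] = 13, so q₁ = (68 − 2·10 + 13)/(3/2) = 40.6667.
E[P] = 68 − (1/2)·(q₁ + E[q₂]) = 30.3333; Firm 1's expected profit = (E[P] − 10)·q₁ = (30.3333 − 10)·40.6667 = 826.889.

826.89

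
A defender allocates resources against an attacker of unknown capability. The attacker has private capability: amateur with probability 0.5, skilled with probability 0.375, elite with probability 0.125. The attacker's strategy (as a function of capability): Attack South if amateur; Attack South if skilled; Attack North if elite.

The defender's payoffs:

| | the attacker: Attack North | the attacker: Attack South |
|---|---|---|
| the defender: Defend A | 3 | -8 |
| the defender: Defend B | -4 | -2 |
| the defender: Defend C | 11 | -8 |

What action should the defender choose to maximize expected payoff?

Defend B

E[Defend A] = 0.5·(-8) + 0.375·(-8) + 0.125·(3) = -6.625
E[Defend B] = 0.5·(-2) + 0.375·(-2) + 0.125·(-4) = -2.25
E[Defend C] = 0.5·(-8) + 0.375·(-8) + 0.125·(11) = -5.625
Best response: Defend B (-2.25 is the largest).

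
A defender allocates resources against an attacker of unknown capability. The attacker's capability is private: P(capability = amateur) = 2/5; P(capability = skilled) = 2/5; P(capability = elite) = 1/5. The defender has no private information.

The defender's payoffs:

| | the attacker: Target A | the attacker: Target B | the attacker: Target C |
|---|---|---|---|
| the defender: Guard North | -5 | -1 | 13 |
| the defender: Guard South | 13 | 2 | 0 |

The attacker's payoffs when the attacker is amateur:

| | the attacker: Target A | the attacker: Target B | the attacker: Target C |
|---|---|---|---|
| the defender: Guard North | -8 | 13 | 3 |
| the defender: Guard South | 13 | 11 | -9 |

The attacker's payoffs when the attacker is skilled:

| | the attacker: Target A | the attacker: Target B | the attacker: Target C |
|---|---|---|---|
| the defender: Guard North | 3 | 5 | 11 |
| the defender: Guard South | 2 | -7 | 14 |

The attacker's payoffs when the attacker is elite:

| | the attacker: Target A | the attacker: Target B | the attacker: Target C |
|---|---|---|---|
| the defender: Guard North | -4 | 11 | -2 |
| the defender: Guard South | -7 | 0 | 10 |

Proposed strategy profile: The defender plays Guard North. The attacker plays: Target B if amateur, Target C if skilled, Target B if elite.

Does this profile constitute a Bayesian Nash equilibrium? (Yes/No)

The defender plays Guard North: E[Guard North] = 2/5·(-1) + 2/5·(13) + 1/5·(-1) = 23/5; E[Guard South] = 6/5. Best-responding. ✓
The attacker (capability amateur), facing Guard North: Target A gives -8, Target B gives 13, Target C gives 3. Proposed Target B is best. ✓
The attacker (capability skilled), facing Guard North: Target A gives 3, Target B gives 5, Target C gives 11. Proposed Target C is best. ✓
The attacker (capability elite), facing Guard North: Target A gives -4, Target B gives 11, Target C gives -2. Proposed Target B is best. ✓

Yes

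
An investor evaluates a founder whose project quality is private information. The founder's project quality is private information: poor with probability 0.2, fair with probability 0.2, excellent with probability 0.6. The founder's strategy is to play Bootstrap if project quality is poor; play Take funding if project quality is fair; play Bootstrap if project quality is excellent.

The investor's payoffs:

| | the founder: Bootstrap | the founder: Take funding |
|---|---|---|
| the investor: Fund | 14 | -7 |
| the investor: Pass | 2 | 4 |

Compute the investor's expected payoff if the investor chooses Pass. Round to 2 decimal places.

E[Pass] = 0.2·2 + 0.2·4 + 0.6·2 = 0.4 + 0.8 + 1.2 = 2.4

2.40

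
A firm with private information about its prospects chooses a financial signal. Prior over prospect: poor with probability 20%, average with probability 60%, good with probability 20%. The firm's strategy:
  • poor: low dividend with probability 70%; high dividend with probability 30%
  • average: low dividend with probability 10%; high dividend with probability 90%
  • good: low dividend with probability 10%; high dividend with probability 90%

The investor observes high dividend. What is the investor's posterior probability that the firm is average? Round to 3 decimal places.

P(high dividend) = 0.2·0.3 + 0.6·0.9 + 0.2·0.9 = 0.78
P(average | high dividend) = (0.6·0.9) / 0.78 = 0.54 / 0.78 = 0.692308

0.692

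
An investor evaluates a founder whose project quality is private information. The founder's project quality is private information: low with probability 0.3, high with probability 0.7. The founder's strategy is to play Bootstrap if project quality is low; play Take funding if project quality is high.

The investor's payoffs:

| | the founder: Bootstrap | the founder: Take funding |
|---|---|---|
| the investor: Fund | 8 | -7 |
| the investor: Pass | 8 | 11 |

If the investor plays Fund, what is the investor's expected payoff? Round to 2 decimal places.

Take the expectation over the founder's project quality, weighting each type's action by its prior probability.
E[Fund] = 0.3·8 + 0.7·(-7) = 2.4 + (-4.9) = -2.5

-2.50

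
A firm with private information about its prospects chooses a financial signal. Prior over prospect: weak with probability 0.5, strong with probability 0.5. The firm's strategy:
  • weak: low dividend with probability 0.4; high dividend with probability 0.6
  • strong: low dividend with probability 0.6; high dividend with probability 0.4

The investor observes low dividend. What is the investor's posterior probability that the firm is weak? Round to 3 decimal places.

0.400

P(low dividend) = 0.5·0.4 + 0.5·0.6 = 0.5
P(weak | low dividend) = (0.5·0.4) / 0.5 = 0.2 / 0.5 = 0.4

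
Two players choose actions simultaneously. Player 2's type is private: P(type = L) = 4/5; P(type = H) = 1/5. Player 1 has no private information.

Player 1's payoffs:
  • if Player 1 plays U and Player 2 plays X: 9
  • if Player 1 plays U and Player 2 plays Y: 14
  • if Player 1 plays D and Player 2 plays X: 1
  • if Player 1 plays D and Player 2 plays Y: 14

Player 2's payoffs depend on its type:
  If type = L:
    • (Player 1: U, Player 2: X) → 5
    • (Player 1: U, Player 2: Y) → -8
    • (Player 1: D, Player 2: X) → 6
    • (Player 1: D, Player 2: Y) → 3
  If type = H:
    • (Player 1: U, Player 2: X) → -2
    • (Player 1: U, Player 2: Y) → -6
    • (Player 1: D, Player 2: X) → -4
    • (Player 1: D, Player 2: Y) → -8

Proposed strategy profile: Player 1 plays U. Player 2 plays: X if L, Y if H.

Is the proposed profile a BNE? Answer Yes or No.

No

A profile is a BNE iff every type of every player is best-responding given beliefs about the other side.
Player 1 plays U: E[U] = 4/5·(9) + 1/5·(14) = 10; E[D] = 18/5. Best-responding. ✓
Player 2 (type L), facing U: X gives 5, Y gives -8. Proposed X is best. ✓
Player 2 (type H), facing U: X gives -2, Y gives -6. Proposed Y is not best — profitable deviation exists. ✗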